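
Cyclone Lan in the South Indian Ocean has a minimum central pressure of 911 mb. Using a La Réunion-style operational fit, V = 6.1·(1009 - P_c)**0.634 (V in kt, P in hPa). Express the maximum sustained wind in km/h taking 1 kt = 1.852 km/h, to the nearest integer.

207 km/h

ΔP = 1009 − 911 = 98 mb.
V ≈ 6.1 × 98^0.634 = 6.1 × 18.299 ≈ 111.626 kt.
111.626 × 1.852 ≈ 206.73 km/h → 207 km/h.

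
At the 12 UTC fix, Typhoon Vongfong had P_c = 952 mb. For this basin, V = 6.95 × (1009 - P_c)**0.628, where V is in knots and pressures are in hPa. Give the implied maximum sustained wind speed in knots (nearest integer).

ΔP = 1009 − 952 = 57 mb.
57^0.628 ≈ 12.667.
V ≈ 6.95 × 12.667 ≈ 88.0 kt.

88 kt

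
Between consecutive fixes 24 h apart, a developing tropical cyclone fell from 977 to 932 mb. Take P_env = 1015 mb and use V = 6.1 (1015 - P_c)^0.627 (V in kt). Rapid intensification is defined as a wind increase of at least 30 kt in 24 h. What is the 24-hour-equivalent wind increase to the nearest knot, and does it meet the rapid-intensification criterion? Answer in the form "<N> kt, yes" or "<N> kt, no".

V₁: ΔP = 38, V ≈ 6.1 × 38^0.627 ≈ 59.68 kt.
V₂: ΔP = 83, V ≈ 6.1 × 83^0.627 ≈ 97.41 kt.
ΔV over 24 h = 37.73 kt → 24 h equivalent = 37.73 × 24/24 ≈ 37.73 kt.
38 kt ≥ 30 kt ⇒ rapid intensification.

38 kt, yes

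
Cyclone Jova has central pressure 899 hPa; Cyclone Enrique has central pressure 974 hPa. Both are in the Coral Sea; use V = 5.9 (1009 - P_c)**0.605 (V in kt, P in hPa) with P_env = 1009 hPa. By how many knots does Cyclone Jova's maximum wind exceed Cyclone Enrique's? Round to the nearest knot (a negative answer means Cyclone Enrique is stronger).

51 kt

Cyclone Jova: ΔP = 110; V ≈ 5.9 × 110^0.605 ≈ 101.37 kt.
Cyclone Enrique: ΔP = 35; V ≈ 5.9 × 35^0.605 ≈ 50.70 kt.
Difference ≈ 101.37 − 50.70 = 50.67 → 51 kt.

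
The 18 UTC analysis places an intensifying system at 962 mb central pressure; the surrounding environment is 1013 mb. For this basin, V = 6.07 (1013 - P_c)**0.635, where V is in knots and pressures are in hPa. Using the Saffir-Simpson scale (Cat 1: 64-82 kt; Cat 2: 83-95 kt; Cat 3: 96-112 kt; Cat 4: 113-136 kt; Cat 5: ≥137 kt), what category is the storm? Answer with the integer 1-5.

1

ΔP = 1013 − 962 = 51 mb.
V ≈ 6.07 × 51^0.635 = 6.07 × 12.14 ≈ 74 kt.
74 kt falls in the Category 1 band.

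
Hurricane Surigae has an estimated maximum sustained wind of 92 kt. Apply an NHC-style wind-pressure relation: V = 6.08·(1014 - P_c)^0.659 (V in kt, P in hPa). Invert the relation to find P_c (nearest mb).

ΔP = (V / 6.08)^(1/0.659) = (92/6.08)^1.517.
92/6.08 = 15.132; 15.132^1.517 ≈ 61.72 mb.
P_c = 1014 − 61.72 = 952.28 ≈ 952 mb.

952 mb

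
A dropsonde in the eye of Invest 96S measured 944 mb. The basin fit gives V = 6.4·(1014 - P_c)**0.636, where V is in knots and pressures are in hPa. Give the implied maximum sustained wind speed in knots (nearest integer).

95 kt

ΔP = 1014 − 944 = 70 mb.
70^0.636 ≈ 14.910.
V ≈ 6.4 × 14.910 ≈ 95.4 kt.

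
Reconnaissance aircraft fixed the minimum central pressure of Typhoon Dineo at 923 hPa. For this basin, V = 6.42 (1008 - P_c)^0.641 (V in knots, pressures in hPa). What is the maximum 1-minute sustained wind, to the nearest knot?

111 kt

ΔP = 1008 − 923 = 85 hPa.
85^0.641 ≈ 17.249.
V ≈ 6.42 × 17.249 ≈ 110.7 kt.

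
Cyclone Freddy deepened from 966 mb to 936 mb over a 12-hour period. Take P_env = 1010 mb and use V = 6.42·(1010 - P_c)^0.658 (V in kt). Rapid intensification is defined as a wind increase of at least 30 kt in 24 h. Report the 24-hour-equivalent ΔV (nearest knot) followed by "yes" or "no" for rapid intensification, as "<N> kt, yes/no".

63 kt, yes

V₁: ΔP = 44, V ≈ 6.42 × 44^0.658 ≈ 77.43 kt.
V₂: ΔP = 74, V ≈ 6.42 × 74^0.658 ≈ 109.02 kt.
ΔV over 12 h = 31.59 kt → 24 h equivalent = 31.59 × 24/12 ≈ 63.18 kt.
63 kt ≥ 30 kt ⇒ rapid intensification.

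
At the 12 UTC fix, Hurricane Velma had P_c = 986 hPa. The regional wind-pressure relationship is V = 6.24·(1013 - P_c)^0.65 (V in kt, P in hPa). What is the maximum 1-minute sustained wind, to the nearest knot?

ΔP = 1013 − 986 = 27 hPa.
27^0.65 ≈ 8.519.
V ≈ 6.24 × 8.519 ≈ 53.2 kt.

53 kt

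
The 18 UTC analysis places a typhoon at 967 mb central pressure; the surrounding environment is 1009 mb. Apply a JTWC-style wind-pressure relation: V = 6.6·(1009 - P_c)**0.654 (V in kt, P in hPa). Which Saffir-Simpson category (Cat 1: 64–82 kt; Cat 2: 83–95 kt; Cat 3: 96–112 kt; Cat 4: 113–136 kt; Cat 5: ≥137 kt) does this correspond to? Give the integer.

ΔP = 1009 − 967 = 42 mb.
V ≈ 6.6 × 42^0.654 = 6.6 × 11.52 ≈ 76 kt.
76 kt falls in the Category 1 band.

1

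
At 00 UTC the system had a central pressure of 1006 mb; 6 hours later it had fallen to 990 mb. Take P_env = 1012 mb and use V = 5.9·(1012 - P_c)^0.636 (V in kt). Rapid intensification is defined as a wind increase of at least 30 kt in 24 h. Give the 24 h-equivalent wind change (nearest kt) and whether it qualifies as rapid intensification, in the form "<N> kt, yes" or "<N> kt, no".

95 kt, yes

V₁: ΔP = 6, V ≈ 5.9 × 6^0.636 ≈ 18.44 kt.
V₂: ΔP = 22, V ≈ 5.9 × 22^0.636 ≈ 42.13 kt.
ΔV over 6 h = 23.69 kt → 24 h equivalent = 23.69 × 24/6 ≈ 94.76 kt.
95 kt ≥ 30 kt ⇒ rapid intensification.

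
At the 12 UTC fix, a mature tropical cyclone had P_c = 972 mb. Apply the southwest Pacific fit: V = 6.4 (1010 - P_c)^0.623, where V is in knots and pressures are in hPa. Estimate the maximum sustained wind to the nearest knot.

62 kt

ΔP = 1010 − 972 = 38 mb.
38^0.623 ≈ 9.643.
V ≈ 6.4 × 9.643 ≈ 61.7 kt.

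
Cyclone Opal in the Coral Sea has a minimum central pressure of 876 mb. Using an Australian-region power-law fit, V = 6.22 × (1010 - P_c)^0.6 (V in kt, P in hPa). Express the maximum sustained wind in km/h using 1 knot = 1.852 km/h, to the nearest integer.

218 km/h

ΔP = 1010 − 876 = 134 mb.
V ≈ 6.22 × 134^0.6 = 6.22 × 18.891 ≈ 117.504 kt.
117.504 × 1.852 ≈ 217.62 km/h → 218 km/h.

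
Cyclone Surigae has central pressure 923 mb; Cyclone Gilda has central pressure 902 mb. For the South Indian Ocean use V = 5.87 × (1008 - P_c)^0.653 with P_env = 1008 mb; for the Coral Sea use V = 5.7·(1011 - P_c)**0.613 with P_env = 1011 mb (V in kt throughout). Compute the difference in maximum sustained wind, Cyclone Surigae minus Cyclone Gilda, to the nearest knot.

Cyclone Surigae: ΔP = 85; V ≈ 5.87 × 85^0.653 ≈ 106.79 kt.
Cyclone Gilda: ΔP = 109; V ≈ 5.7 × 109^0.613 ≈ 101.12 kt.
Difference ≈ 106.79 − 101.12 = 5.67 → 6 kt.

6 kt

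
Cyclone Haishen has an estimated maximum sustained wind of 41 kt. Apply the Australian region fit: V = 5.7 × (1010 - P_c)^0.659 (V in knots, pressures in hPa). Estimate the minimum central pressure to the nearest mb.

990 mb

ΔP = (V / 5.7)^(1/0.659) = (41/5.7)^1.517.
41/5.7 = 7.193; 7.193^1.517 ≈ 19.97 mb.
P_c = 1010 − 19.97 = 990.03 ≈ 990 mb.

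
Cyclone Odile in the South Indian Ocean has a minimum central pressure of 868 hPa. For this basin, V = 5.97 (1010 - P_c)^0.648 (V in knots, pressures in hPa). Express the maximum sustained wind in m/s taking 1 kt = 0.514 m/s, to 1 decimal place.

76.1 m/s

ΔP = 1010 − 868 = 142 hPa.
V ≈ 5.97 × 142^0.648 = 5.97 × 24.813 ≈ 148.135 kt.
148.135 × 0.514 ≈ 76.14 m/s → 76.1 m/s.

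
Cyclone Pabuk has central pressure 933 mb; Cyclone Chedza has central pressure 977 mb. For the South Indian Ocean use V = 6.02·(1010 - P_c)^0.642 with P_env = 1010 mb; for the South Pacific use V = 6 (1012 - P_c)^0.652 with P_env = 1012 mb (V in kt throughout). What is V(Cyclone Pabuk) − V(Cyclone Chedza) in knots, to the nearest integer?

37 kt

Cyclone Pabuk: ΔP = 77; V ≈ 6.02 × 77^0.642 ≈ 97.89 kt.
Cyclone Chedza: ΔP = 35; V ≈ 6 × 35^0.652 ≈ 60.94 kt.
Difference ≈ 97.89 − 60.94 = 36.95 → 37 kt.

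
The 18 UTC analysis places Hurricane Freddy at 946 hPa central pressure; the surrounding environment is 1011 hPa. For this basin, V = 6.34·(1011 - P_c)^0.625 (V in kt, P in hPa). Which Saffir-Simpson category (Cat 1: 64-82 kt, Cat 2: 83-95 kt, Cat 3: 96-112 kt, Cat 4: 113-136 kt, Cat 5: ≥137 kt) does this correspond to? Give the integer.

2

ΔP = 1011 − 946 = 65 hPa.
V ≈ 6.34 × 65^0.625 = 6.34 × 13.59 ≈ 86 kt.
86 kt falls in the Category 2 band.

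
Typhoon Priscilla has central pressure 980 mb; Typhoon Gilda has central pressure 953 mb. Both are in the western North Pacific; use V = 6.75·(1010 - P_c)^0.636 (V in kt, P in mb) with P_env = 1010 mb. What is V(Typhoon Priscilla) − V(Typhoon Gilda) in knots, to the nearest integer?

Typhoon Priscilla: ΔP = 30; V ≈ 6.75 × 30^0.636 ≈ 58.72 kt.
Typhoon Gilda: ΔP = 57; V ≈ 6.75 × 57^0.636 ≈ 88.32 kt.
Difference ≈ 58.72 − 88.32 = -29.60 → -30 kt.

-30 kt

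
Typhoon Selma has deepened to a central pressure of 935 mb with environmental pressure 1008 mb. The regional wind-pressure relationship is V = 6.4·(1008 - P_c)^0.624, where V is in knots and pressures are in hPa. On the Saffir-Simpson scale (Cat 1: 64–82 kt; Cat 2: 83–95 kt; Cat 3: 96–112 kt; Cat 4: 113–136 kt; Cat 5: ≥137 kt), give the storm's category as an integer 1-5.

ΔP = 1008 − 935 = 73 mb.
V ≈ 6.4 × 73^0.624 = 6.4 × 14.54 ≈ 93 kt.
93 kt falls in the Category 2 band.

2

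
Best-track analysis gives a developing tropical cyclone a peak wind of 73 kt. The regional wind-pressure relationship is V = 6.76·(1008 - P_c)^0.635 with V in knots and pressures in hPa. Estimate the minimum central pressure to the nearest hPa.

966 hPa

ΔP = (V / 6.76)^(1/0.635) = (73/6.76)^1.575.
73/6.76 = 10.799; 10.799^1.575 ≈ 42.40 hPa.
P_c = 1008 − 42.40 = 965.60 ≈ 966 hPa.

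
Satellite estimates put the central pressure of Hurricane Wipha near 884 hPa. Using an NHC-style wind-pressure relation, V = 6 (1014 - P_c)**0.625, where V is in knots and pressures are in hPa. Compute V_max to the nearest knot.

ΔP = 1014 − 884 = 130 hPa.
130^0.625 ≈ 20.951.
V ≈ 6 × 20.951 ≈ 125.7 kt.

126 kt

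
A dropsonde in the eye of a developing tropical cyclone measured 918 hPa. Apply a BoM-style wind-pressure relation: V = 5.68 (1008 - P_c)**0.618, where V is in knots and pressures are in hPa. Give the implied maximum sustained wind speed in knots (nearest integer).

ΔP = 1008 − 918 = 90 hPa.
90^0.618 ≈ 16.133.
V ≈ 5.68 × 16.133 ≈ 91.6 kt.

92 kt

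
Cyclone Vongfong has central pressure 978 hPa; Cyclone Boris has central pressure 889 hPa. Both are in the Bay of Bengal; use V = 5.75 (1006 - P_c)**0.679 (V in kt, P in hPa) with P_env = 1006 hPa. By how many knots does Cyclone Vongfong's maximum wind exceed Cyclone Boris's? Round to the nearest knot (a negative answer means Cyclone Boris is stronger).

-91 kt

Cyclone Vongfong: ΔP = 28; V ≈ 5.75 × 28^0.679 ≈ 55.24 kt.
Cyclone Boris: ΔP = 117; V ≈ 5.75 × 117^0.679 ≈ 145.87 kt.
Difference ≈ 55.24 − 145.87 = -90.63 → -91 kt.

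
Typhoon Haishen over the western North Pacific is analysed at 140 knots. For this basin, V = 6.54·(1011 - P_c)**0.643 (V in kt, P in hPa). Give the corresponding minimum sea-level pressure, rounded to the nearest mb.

ΔP = (V / 6.54)^(1/0.643) = (140/6.54)^1.555.
140/6.54 = 21.407; 21.407^1.555 ≈ 117.30 mb.
P_c = 1011 − 117.30 = 893.70 ≈ 894 mb.

894 mb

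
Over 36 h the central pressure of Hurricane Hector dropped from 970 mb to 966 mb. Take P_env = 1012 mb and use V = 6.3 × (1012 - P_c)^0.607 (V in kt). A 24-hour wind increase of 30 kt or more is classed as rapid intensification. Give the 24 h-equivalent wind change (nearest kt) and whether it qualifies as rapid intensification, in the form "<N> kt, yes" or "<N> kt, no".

V₁: ΔP = 42, V ≈ 6.3 × 42^0.607 ≈ 60.90 kt.
V₂: ΔP = 46, V ≈ 6.3 × 46^0.607 ≈ 64.36 kt.
ΔV over 36 h = 3.46 kt → 24 h equivalent = 3.46 × 24/36 ≈ 2.31 kt.
2 kt < 30 kt ⇒ not rapid intensification.

2 kt, no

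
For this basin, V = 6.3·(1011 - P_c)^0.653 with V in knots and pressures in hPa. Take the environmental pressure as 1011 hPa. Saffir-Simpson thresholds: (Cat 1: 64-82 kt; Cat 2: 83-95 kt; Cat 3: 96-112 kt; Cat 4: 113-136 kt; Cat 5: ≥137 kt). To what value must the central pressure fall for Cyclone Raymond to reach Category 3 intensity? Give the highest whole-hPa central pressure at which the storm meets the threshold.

Category 3 begins at V = 96 kt.
Required ΔP = (96/6.3)^(1/0.653) = 15.238^1.531 ≈ 64.79 hPa.
P_c ≤ 1011 − 64.79 = 946.21, so the highest integer P_c is 946 hPa.

946 hPa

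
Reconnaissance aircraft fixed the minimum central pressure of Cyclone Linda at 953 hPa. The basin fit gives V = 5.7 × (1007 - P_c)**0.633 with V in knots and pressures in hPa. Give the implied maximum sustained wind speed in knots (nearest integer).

ΔP = 1007 − 953 = 54 hPa.
54^0.633 ≈ 12.491.
V ≈ 5.7 × 12.491 ≈ 71.2 kt.

71 kt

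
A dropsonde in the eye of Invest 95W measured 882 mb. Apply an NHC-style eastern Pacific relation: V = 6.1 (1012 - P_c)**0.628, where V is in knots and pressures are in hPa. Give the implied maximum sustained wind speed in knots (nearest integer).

ΔP = 1012 − 882 = 130 mb.
130^0.628 ≈ 21.260.
V ≈ 6.1 × 21.260 ≈ 129.7 kt.

130 kt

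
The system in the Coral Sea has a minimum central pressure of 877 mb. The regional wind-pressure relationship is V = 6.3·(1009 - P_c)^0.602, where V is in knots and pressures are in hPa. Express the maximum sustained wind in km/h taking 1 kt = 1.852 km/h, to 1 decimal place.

ΔP = 1009 − 877 = 132 mb.
V ≈ 6.3 × 132^0.602 = 6.3 × 18.905 ≈ 119.104 kt.
119.104 × 1.852 ≈ 220.58 km/h → 220.6 km/h.

220.6 km/h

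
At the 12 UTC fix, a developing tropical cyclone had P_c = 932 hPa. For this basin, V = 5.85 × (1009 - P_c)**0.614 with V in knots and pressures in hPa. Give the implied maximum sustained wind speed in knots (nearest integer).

ΔP = 1009 − 932 = 77 hPa.
77^0.614 ≈ 14.398.
V ≈ 5.85 × 14.398 ≈ 84.2 kt.

84 kt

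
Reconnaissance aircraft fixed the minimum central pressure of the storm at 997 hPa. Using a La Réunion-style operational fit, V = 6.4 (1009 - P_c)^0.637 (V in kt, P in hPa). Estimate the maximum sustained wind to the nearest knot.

ΔP = 1009 − 997 = 12 hPa.
12^0.637 ≈ 4.869.
V ≈ 6.4 × 4.869 ≈ 31.2 kt.

31 kt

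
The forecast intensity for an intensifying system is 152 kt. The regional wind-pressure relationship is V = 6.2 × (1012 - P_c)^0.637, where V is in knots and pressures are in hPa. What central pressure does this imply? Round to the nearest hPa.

ΔP = (V / 6.2)^(1/0.637) = (152/6.2)^1.570.
152/6.2 = 24.516; 24.516^1.570 ≈ 151.79 hPa.
P_c = 1012 − 151.79 = 860.21 ≈ 860 hPa.

860 hPa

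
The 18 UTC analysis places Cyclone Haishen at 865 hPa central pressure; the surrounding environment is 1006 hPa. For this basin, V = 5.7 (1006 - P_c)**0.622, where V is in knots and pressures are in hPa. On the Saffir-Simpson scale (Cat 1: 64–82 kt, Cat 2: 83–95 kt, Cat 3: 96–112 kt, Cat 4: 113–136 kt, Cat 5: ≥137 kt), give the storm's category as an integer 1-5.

ΔP = 1006 − 865 = 141 hPa.
V ≈ 5.7 × 141^0.622 = 5.7 × 21.72 ≈ 124 kt.
124 kt falls in the Category 4 band.

4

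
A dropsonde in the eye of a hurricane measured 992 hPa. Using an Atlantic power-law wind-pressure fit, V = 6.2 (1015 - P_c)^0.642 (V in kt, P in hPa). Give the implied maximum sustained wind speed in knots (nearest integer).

ΔP = 1015 − 992 = 23 hPa.
23^0.642 ≈ 7.486.
V ≈ 6.2 × 7.486 ≈ 46.4 kt.

46 kt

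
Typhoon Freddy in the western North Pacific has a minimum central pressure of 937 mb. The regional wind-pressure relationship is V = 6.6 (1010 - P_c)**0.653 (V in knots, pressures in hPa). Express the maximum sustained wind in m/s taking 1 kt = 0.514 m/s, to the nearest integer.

ΔP = 1010 − 937 = 73 mb.
V ≈ 6.6 × 73^0.653 = 6.6 × 16.472 ≈ 108.716 kt.
108.716 × 0.514 ≈ 55.88 m/s → 56 m/s.

56 m/s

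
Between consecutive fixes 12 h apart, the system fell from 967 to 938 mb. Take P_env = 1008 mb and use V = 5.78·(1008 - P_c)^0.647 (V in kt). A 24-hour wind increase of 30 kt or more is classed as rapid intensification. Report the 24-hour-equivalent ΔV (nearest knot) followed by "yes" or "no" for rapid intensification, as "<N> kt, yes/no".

53 kt, yes

V₁: ΔP = 41, V ≈ 5.78 × 41^0.647 ≈ 63.89 kt.
V₂: ΔP = 70, V ≈ 5.78 × 70^0.647 ≈ 90.30 kt.
ΔV over 12 h = 26.41 kt → 24 h equivalent = 26.41 × 24/12 ≈ 52.82 kt.
53 kt ≥ 30 kt ⇒ rapid intensification.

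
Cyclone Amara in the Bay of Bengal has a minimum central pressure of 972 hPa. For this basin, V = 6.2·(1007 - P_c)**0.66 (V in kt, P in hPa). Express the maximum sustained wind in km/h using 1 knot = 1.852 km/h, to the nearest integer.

ΔP = 1007 − 972 = 35 hPa.
V ≈ 6.2 × 35^0.66 = 6.2 × 10.449 ≈ 64.785 kt.
64.785 × 1.852 ≈ 119.98 km/h → 120 km/h.

120 km/h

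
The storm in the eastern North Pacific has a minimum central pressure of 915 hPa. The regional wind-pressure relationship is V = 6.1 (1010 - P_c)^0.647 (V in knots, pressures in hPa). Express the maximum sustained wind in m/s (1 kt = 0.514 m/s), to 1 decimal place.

59.7 m/s

ΔP = 1010 − 915 = 95 hPa.
V ≈ 6.1 × 95^0.647 = 6.1 × 19.037 ≈ 116.123 kt.
116.123 × 0.514 ≈ 59.69 m/s → 59.7 m/s.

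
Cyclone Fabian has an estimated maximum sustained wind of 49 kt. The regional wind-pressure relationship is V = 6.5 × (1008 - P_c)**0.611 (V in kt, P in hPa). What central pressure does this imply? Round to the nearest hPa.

981 hPa

ΔP = (V / 6.5)^(1/0.611) = (49/6.5)^1.637.
49/6.5 = 7.538; 7.538^1.637 ≈ 27.28 hPa.
P_c = 1008 − 27.28 = 980.72 ≈ 981 hPa.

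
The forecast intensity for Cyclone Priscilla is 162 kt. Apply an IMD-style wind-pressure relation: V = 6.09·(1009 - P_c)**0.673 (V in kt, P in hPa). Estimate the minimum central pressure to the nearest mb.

ΔP = (V / 6.09)^(1/0.673) = (162/6.09)^1.486.
162/6.09 = 26.601; 26.601^1.486 ≈ 130.99 mb.
P_c = 1009 − 130.99 = 878.01 ≈ 878 mb.

878 mb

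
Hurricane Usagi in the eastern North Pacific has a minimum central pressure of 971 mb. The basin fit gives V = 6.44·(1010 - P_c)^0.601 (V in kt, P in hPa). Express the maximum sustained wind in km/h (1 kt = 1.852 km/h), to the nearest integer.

ΔP = 1010 − 971 = 39 mb.
V ≈ 6.44 × 39^0.601 = 6.44 × 9.041 ≈ 58.226 kt.
58.226 × 1.852 ≈ 107.83 km/h → 108 km/h.

108 km/h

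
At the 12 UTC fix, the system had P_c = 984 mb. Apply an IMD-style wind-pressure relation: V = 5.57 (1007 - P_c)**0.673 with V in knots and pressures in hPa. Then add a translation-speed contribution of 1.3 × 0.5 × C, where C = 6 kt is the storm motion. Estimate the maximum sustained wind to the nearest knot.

ΔP = 1007 − 984 = 23 mb.
23^0.673 ≈ 8.250.
V ≈ 5.57 × 8.250 ≈ 46.0 kt.
Translation term: 1.3 × 0.5 × 6 = 3.9 kt.
Corrected V ≈ 49.9 kt → 50 kt.

50 kt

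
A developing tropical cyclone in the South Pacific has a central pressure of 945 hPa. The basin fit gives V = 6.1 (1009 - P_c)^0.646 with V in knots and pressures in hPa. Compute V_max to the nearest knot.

ΔP = 1009 − 945 = 64 hPa.
64^0.646 ≈ 14.682.
V ≈ 6.1 × 14.682 ≈ 89.6 kt.

90 kt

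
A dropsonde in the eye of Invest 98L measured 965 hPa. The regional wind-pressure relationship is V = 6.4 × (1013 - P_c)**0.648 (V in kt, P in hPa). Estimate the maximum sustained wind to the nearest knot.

79 kt

ΔP = 1013 − 965 = 48 hPa.
48^0.648 ≈ 12.287.
V ≈ 6.4 × 12.287 ≈ 78.6 kt.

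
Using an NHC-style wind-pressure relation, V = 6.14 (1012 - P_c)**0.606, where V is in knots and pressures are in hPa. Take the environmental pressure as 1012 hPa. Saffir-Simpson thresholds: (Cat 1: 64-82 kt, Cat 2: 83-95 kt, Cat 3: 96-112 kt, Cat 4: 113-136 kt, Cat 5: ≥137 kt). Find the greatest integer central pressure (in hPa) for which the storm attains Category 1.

Category 1 begins at V = 64 kt.
Required ΔP = (64/6.14)^(1/0.606) = 10.423^1.650 ≈ 47.85 hPa.
P_c ≤ 1012 − 47.85 = 964.15, so the highest integer P_c is 964 hPa.

964 hPa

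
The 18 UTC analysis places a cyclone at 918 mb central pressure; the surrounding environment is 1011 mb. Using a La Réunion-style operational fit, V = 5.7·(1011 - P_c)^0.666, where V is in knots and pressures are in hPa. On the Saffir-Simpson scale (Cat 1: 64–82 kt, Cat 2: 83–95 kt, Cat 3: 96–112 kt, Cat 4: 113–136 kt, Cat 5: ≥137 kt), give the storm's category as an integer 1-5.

ΔP = 1011 − 918 = 93 mb.
V ≈ 5.7 × 93^0.666 = 5.7 × 20.46 ≈ 117 kt.
117 kt falls in the Category 4 band.

4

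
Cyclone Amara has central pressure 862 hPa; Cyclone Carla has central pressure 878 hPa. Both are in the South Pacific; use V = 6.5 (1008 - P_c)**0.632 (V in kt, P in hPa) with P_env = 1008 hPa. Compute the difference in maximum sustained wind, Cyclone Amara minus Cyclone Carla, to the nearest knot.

Cyclone Amara: ΔP = 146; V ≈ 6.5 × 146^0.632 ≈ 151.63 kt.
Cyclone Carla: ΔP = 130; V ≈ 6.5 × 130^0.632 ≈ 140.90 kt.
Difference ≈ 151.63 − 140.90 = 10.73 → 11 kt.

11 kt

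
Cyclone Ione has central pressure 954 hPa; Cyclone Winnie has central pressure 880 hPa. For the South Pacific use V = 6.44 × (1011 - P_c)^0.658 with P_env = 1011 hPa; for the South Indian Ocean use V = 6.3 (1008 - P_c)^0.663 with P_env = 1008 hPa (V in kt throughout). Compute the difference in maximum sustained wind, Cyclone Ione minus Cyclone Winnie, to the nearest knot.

Cyclone Ione: ΔP = 57; V ≈ 6.44 × 57^0.658 ≈ 92.10 kt.
Cyclone Winnie: ΔP = 128; V ≈ 6.3 × 128^0.663 ≈ 157.19 kt.
Difference ≈ 92.10 − 157.19 = -65.09 → -65 kt.

-65 kt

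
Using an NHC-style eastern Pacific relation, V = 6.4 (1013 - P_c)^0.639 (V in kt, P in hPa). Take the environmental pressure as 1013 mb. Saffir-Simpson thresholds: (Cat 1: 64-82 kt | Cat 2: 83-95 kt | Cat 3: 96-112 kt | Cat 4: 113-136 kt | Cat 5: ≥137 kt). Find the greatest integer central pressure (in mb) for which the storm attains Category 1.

Category 1 begins at V = 64 kt.
Required ΔP = (64/6.4)^(1/0.639) = 10.000^1.565 ≈ 36.72 mb.
P_c ≤ 1013 − 36.72 = 976.28, so the highest integer P_c is 976 mb.

976 mb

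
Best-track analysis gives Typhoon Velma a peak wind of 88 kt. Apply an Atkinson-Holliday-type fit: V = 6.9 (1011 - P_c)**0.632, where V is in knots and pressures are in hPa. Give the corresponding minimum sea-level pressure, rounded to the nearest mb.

ΔP = (V / 6.9)^(1/0.632) = (88/6.9)^1.582.
88/6.9 = 12.754; 12.754^1.582 ≈ 56.16 mb.
P_c = 1011 − 56.16 = 954.84 ≈ 955 mb.

955 mb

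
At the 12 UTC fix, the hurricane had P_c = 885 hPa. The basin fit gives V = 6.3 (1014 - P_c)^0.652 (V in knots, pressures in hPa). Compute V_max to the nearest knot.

ΔP = 1014 − 885 = 129 hPa.
129^0.652 ≈ 23.774.
V ≈ 6.3 × 23.774 ≈ 149.8 kt.

150 kt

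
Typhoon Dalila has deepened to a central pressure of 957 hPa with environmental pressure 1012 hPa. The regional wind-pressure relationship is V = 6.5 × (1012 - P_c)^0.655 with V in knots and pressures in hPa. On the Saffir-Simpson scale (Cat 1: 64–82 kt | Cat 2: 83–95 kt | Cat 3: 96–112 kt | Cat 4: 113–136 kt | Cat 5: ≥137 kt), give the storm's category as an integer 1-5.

2

ΔP = 1012 − 957 = 55 hPa.
V ≈ 6.5 × 55^0.655 = 6.5 × 13.80 ≈ 90 kt.
90 kt falls in the Category 2 band.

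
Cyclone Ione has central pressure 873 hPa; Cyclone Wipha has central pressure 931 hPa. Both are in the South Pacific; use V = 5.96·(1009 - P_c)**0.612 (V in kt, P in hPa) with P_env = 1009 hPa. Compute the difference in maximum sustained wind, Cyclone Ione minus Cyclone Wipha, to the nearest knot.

Cyclone Ione: ΔP = 136; V ≈ 5.96 × 136^0.612 ≈ 120.50 kt.
Cyclone Wipha: ΔP = 78; V ≈ 5.96 × 78^0.612 ≈ 85.74 kt.
Difference ≈ 120.50 − 85.74 = 34.76 → 35 kt.

35 kt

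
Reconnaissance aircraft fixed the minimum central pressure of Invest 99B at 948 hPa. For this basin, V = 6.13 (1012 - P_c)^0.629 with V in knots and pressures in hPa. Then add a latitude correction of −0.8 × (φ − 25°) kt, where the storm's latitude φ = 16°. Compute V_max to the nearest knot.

91 kt

ΔP = 1012 − 948 = 64 hPa.
64^0.629 ≈ 13.680.
V ≈ 6.13 × 13.680 ≈ 83.9 kt.
Latitude correction: −0.8 × (16 − 25) = 7.2 kt.
Corrected V ≈ 91.1 kt → 91 kt.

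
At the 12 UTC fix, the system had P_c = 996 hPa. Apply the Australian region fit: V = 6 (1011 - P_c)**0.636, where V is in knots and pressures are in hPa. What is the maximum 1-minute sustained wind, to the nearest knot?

ΔP = 1011 − 996 = 15 hPa.
15^0.636 ≈ 5.597.
V ≈ 6 × 5.597 ≈ 33.6 kt.

34 kt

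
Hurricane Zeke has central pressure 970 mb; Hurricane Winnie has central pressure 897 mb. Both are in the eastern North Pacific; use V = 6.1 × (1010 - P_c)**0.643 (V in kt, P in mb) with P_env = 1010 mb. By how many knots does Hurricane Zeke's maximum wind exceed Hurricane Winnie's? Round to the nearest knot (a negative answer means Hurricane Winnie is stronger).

-62 kt

Hurricane Zeke: ΔP = 40; V ≈ 6.1 × 40^0.643 ≈ 65.38 kt.
Hurricane Winnie: ΔP = 113; V ≈ 6.1 × 113^0.643 ≈ 127.49 kt.
Difference ≈ 65.38 − 127.49 = -62.11 → -62 kt.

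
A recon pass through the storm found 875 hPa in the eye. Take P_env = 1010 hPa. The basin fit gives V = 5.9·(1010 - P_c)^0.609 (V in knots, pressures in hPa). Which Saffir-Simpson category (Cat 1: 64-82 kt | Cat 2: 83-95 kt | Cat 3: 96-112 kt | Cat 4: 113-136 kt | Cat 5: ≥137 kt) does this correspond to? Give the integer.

4

ΔP = 1010 − 875 = 135 hPa.
V ≈ 5.9 × 135^0.609 = 5.9 × 19.83 ≈ 117 kt.
117 kt falls in the Category 4 band.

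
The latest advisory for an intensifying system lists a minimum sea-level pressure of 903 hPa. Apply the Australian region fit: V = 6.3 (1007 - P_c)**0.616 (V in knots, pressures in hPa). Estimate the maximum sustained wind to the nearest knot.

ΔP = 1007 − 903 = 104 hPa.
104^0.616 ≈ 17.478.
V ≈ 6.3 × 17.478 ≈ 110.1 kt.

110 kt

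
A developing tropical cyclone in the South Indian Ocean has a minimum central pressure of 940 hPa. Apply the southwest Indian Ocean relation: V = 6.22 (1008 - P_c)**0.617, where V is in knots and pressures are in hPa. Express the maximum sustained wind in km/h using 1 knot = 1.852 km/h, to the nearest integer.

ΔP = 1008 − 940 = 68 hPa.
V ≈ 6.22 × 68^0.617 = 6.22 × 13.510 ≈ 84.033 kt.
84.033 × 1.852 ≈ 155.63 km/h → 156 km/h.

156 km/h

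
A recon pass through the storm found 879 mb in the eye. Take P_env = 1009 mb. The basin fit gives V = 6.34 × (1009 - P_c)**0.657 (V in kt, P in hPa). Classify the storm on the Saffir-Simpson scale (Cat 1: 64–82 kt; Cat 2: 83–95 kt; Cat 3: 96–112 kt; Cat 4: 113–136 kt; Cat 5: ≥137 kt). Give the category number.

ΔP = 1009 − 879 = 130 mb.
V ≈ 6.34 × 130^0.657 = 6.34 × 24.48 ≈ 155 kt.
155 kt falls in the Category 5 band.

5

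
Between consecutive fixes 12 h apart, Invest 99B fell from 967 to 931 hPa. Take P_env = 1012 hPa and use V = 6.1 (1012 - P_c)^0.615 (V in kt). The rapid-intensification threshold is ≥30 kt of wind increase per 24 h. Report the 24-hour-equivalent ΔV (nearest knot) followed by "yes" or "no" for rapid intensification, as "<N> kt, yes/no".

55 kt, yes

V₁: ΔP = 45, V ≈ 6.1 × 45^0.615 ≈ 63.40 kt.
V₂: ΔP = 81, V ≈ 6.1 × 81^0.615 ≈ 91.00 kt.
ΔV over 12 h = 27.60 kt → 24 h equivalent = 27.60 × 24/12 ≈ 55.20 kt.
55 kt ≥ 30 kt ⇒ rapid intensification.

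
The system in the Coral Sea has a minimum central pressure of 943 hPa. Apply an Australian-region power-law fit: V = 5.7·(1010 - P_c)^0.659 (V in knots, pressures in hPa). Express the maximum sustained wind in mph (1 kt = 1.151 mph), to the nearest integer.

105 mph

ΔP = 1010 − 943 = 67 hPa.
V ≈ 5.7 × 67^0.659 = 5.7 × 15.973 ≈ 91.045 kt.
91.045 × 1.151 ≈ 104.79 mph → 105 mph.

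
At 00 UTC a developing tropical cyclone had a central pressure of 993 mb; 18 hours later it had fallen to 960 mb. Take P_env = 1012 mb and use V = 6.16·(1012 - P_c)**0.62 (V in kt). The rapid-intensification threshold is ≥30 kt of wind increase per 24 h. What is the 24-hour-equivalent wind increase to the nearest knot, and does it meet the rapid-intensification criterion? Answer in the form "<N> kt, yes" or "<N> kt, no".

44 kt, yes

V₁: ΔP = 19, V ≈ 6.16 × 19^0.62 ≈ 38.23 kt.
V₂: ΔP = 52, V ≈ 6.16 × 52^0.62 ≈ 71.37 kt.
ΔV over 18 h = 33.14 kt → 24 h equivalent = 33.14 × 24/18 ≈ 44.19 kt.
44 kt ≥ 30 kt ⇒ rapid intensification.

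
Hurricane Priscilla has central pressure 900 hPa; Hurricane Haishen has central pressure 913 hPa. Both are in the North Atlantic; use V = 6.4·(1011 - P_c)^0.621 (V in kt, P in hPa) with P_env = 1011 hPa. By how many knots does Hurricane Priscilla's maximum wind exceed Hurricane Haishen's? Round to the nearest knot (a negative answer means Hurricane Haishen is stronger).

Hurricane Priscilla: ΔP = 111; V ≈ 6.4 × 111^0.621 ≈ 119.21 kt.
Hurricane Haishen: ΔP = 98; V ≈ 6.4 × 98^0.621 ≈ 110.34 kt.
Difference ≈ 119.21 − 110.34 = 8.87 → 9 kt.

9 kt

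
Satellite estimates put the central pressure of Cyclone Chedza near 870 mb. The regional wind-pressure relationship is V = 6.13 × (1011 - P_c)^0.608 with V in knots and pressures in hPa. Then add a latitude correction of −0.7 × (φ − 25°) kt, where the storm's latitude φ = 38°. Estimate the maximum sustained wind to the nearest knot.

ΔP = 1011 − 870 = 141 mb.
141^0.608 ≈ 20.264.
V ≈ 6.13 × 20.264 ≈ 124.2 kt.
Latitude correction: −0.7 × (38 − 25) = -9.1 kt.
Corrected V ≈ 115.1 kt → 115 kt.

115 kt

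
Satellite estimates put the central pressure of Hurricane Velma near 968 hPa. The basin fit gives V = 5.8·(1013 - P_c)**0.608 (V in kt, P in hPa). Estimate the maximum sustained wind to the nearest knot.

ΔP = 1013 − 968 = 45 hPa.
45^0.608 ≈ 10.119.
V ≈ 5.8 × 10.119 ≈ 58.7 kt.

59 kt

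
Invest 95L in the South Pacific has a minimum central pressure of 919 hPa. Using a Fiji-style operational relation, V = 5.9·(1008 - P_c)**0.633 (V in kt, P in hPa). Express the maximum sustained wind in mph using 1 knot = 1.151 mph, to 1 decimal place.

ΔP = 1008 − 919 = 89 hPa.
V ≈ 5.9 × 89^0.633 = 5.9 × 17.138 ≈ 101.115 kt.
101.115 × 1.151 ≈ 116.38 mph → 116.4 mph.

116.4 mph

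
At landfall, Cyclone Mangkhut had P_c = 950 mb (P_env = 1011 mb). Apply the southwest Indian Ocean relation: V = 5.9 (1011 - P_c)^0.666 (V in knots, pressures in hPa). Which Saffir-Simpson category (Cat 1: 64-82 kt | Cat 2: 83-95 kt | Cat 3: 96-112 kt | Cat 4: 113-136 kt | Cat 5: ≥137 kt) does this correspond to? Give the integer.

ΔP = 1011 − 950 = 61 mb.
V ≈ 5.9 × 61^0.666 = 5.9 × 15.45 ≈ 91 kt.
91 kt falls in the Category 2 band.

2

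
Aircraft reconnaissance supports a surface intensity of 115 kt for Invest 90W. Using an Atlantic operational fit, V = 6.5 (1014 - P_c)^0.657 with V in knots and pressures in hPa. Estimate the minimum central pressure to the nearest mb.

935 mb

ΔP = (V / 6.5)^(1/0.657) = (115/6.5)^1.522.
115/6.5 = 17.692; 17.692^1.522 ≈ 79.29 mb.
P_c = 1014 − 79.29 = 934.71 ≈ 935 mb.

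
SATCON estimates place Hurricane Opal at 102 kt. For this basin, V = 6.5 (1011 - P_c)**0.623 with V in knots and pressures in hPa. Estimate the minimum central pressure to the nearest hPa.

928 hPa

ΔP = (V / 6.5)^(1/0.623) = (102/6.5)^1.605.
102/6.5 = 15.692; 15.692^1.605 ≈ 83.03 hPa.
P_c = 1011 − 83.03 = 927.97 ≈ 928 hPa.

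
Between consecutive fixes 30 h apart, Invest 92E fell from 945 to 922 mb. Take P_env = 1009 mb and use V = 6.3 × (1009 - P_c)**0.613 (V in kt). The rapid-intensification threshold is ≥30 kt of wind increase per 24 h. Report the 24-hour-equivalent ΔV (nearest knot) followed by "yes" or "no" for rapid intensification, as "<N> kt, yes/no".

13 kt, no

V₁: ΔP = 64, V ≈ 6.3 × 64^0.613 ≈ 80.64 kt.
V₂: ΔP = 87, V ≈ 6.3 × 87^0.613 ≈ 97.33 kt.
ΔV over 30 h = 16.69 kt → 24 h equivalent = 16.69 × 24/30 ≈ 13.35 kt.
13 kt < 30 kt ⇒ not rapid intensification.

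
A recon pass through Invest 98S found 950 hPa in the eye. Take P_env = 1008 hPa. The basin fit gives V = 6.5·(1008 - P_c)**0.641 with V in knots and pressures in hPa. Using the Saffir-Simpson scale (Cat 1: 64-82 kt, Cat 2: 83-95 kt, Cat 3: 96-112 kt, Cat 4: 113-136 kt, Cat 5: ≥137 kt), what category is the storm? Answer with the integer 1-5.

ΔP = 1008 − 950 = 58 hPa.
V ≈ 6.5 × 58^0.641 = 6.5 × 13.50 ≈ 88 kt.
88 kt falls in the Category 2 band.

2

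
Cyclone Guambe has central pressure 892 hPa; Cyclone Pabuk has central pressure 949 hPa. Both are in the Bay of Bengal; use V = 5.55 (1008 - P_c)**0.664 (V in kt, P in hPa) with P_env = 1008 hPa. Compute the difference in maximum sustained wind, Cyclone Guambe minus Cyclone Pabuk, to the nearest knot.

47 kt

Cyclone Guambe: ΔP = 116; V ≈ 5.55 × 116^0.664 ≈ 130.34 kt.
Cyclone Pabuk: ΔP = 59; V ≈ 5.55 × 59^0.664 ≈ 83.20 kt.
Difference ≈ 130.34 − 83.20 = 47.14 → 47 kt.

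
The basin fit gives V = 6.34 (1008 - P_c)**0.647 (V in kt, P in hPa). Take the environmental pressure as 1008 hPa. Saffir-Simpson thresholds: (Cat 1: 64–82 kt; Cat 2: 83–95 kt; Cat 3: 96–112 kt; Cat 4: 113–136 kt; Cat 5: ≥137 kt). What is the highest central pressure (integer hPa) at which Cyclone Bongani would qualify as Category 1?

972 hPa

Category 1 begins at V = 64 kt.
Required ΔP = (64/6.34)^(1/0.647) = 10.095^1.546 ≈ 35.64 hPa.
P_c ≤ 1008 − 35.64 = 972.36, so the highest integer P_c is 972 hPa.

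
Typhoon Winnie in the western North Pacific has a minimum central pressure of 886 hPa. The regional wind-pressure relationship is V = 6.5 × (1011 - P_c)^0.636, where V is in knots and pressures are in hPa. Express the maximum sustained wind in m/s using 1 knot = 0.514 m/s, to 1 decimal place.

ΔP = 1011 − 886 = 125 hPa.
V ≈ 6.5 × 125^0.636 = 6.5 × 21.559 ≈ 140.135 kt.
140.135 × 0.514 ≈ 72.03 m/s → 72.0 m/s.

72.0 m/s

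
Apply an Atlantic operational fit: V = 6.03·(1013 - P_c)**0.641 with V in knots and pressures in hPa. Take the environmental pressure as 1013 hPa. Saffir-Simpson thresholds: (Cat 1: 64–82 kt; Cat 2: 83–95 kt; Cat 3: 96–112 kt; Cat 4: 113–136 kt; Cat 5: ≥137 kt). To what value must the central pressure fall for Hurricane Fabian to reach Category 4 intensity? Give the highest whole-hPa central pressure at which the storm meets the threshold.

Category 4 begins at V = 113 kt.
Required ΔP = (113/6.03)^(1/0.641) = 18.740^1.560 ≈ 96.74 hPa.
P_c ≤ 1013 − 96.74 = 916.26, so the highest integer P_c is 916 hPa.

916 hPa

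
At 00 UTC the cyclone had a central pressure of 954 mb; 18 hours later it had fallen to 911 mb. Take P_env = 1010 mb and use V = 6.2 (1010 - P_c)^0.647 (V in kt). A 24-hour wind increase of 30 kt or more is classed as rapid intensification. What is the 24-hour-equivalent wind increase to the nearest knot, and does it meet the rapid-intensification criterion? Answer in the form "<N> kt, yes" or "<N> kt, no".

50 kt, yes

V₁: ΔP = 56, V ≈ 6.2 × 56^0.647 ≈ 83.84 kt.
V₂: ΔP = 99, V ≈ 6.2 × 99^0.647 ≈ 121.22 kt.
ΔV over 18 h = 37.38 kt → 24 h equivalent = 37.38 × 24/18 ≈ 49.84 kt.
50 kt ≥ 30 kt ⇒ rapid intensification.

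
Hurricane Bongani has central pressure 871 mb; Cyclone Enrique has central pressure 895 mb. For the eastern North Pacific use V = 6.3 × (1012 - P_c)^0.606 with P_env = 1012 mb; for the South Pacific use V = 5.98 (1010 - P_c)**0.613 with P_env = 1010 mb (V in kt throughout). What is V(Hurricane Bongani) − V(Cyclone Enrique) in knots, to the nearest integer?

17 kt

Hurricane Bongani: ΔP = 141; V ≈ 6.3 × 141^0.606 ≈ 126.41 kt.
Cyclone Enrique: ΔP = 115; V ≈ 5.98 × 115^0.613 ≈ 109.62 kt.
Difference ≈ 126.41 − 109.62 = 16.79 → 17 kt.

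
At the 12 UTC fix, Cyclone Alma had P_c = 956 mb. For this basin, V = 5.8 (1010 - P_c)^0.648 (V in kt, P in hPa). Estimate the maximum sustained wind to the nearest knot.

ΔP = 1010 − 956 = 54 mb.
54^0.648 ≈ 13.261.
V ≈ 5.8 × 13.261 ≈ 76.9 kt.

77 kt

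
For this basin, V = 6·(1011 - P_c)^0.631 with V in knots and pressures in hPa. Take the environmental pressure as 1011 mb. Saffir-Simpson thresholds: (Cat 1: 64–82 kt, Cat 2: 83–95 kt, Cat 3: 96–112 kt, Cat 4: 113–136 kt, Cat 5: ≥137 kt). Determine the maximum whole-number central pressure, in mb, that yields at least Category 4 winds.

Category 4 begins at V = 113 kt.
Required ΔP = (113/6)^(1/0.631) = 18.833^1.585 ≈ 104.83 mb.
P_c ≤ 1011 − 104.83 = 906.17, so the highest integer P_c is 906 mb.

906 mb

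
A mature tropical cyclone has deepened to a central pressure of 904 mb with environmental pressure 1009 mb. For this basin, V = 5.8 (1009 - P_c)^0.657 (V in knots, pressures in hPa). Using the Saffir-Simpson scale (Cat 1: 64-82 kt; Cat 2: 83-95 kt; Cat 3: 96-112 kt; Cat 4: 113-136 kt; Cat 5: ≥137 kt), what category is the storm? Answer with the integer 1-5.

4

ΔP = 1009 − 904 = 105 mb.
V ≈ 5.8 × 105^0.657 = 5.8 × 21.28 ≈ 123 kt.
123 kt falls in the Category 4 band.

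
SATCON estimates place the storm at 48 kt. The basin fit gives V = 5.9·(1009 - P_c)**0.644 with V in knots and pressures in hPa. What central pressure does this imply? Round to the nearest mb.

983 mb

ΔP = (V / 5.9)^(1/0.644) = (48/5.9)^1.553.
48/5.9 = 8.136; 8.136^1.553 ≈ 25.92 mb.
P_c = 1009 − 25.92 = 983.08 ≈ 983 mb.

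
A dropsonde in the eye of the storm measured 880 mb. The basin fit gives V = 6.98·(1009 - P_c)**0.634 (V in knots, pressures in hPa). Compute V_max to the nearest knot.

152 kt

ΔP = 1009 − 880 = 129 mb.
129^0.634 ≈ 21.783.
V ≈ 6.98 × 21.783 ≈ 152.0 kt.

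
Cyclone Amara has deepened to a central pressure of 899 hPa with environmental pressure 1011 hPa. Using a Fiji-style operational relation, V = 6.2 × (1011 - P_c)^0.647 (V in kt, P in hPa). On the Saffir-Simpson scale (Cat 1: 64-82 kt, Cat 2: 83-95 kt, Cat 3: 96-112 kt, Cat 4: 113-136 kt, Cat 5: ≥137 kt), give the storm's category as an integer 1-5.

ΔP = 1011 − 899 = 112 hPa.
V ≈ 6.2 × 112^0.647 = 6.2 × 21.18 ≈ 131 kt.
131 kt falls in the Category 4 band.

4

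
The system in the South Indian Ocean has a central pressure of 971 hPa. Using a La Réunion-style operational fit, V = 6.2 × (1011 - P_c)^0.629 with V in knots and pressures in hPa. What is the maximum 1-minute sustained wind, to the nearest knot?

ΔP = 1011 − 971 = 40 hPa.
40^0.629 ≈ 10.179.
V ≈ 6.2 × 10.179 ≈ 63.1 kt.

63 kt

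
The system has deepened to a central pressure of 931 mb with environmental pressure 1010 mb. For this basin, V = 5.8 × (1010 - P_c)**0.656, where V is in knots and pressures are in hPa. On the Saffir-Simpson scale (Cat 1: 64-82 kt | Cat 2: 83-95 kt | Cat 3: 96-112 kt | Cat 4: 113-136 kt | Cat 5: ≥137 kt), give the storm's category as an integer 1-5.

3

ΔP = 1010 − 931 = 79 mb.
V ≈ 5.8 × 79^0.656 = 5.8 × 17.57 ≈ 102 kt.
102 kt falls in the Category 3 band.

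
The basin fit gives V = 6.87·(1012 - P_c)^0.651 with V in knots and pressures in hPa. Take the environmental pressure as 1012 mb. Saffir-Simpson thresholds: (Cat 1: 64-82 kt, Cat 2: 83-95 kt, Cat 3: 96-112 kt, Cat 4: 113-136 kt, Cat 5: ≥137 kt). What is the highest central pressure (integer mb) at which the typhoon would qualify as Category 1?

Category 1 begins at V = 64 kt.
Required ΔP = (64/6.87)^(1/0.651) = 9.316^1.536 ≈ 30.82 mb.
P_c ≤ 1012 − 30.82 = 981.18, so the highest integer P_c is 981 mb.

981 mb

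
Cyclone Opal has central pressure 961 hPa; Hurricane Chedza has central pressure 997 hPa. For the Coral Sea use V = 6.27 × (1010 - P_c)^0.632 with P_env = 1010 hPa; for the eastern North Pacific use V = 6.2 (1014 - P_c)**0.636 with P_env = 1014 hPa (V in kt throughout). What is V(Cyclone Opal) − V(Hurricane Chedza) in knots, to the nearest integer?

Cyclone Opal: ΔP = 49; V ≈ 6.27 × 49^0.632 ≈ 73.36 kt.
Hurricane Chedza: ΔP = 17; V ≈ 6.2 × 17^0.636 ≈ 37.58 kt.
Difference ≈ 73.36 − 37.58 = 35.78 → 36 kt.

36 kt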